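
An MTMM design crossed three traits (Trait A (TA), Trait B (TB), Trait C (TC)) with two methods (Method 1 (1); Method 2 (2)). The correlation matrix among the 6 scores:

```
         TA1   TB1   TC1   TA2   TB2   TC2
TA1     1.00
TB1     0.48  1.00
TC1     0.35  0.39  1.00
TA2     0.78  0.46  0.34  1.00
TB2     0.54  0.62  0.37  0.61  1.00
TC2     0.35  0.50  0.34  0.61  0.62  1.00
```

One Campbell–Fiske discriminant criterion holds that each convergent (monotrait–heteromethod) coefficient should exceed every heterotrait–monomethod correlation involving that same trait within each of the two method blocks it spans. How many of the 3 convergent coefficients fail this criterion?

Each convergent coefficient versus the relevant comparison correlations:
TA (methods 1·2): 0.78 vs {0.48, 0.61, 0.35, 0.61} → pass.
TB (methods 1·2): 0.62 vs {0.48, 0.61, 0.39, 0.62} → fail.
TC (methods 1·2): 0.34 vs {0.35, 0.61, 0.39, 0.62} → fail.
2 of 3 fail.

2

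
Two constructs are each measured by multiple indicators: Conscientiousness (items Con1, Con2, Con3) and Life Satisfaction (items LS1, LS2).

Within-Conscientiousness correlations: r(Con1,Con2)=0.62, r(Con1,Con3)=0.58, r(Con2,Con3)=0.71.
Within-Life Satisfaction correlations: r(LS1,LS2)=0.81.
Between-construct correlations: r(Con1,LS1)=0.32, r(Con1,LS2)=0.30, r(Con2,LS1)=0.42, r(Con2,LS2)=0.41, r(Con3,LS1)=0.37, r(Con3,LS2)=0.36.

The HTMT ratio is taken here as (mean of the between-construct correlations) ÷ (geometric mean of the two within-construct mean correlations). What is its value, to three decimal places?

0.506

Mean between = 2.18/6 = 0.3633.
Mean within-Con = 1.91/3 = 0.6367; mean within-LS = 0.81/1 = 0.8100.
Geometric mean = √(0.6367 × 0.8100) = 0.7181.
HTMT = 0.3633 / 0.7181 = 0.506.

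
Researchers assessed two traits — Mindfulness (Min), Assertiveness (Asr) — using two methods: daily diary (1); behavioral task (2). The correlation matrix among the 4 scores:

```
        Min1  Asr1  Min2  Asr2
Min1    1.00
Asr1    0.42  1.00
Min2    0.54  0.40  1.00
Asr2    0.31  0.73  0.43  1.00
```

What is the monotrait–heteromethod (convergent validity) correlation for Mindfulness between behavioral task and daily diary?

0.54

Same trait (Min), different methods: r(Min2, Min1) = 0.54.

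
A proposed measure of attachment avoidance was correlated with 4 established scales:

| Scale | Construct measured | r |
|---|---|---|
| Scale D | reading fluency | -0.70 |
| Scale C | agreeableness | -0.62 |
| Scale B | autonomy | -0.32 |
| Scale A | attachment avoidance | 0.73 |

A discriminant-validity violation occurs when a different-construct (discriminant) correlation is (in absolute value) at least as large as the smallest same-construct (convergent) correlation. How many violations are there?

0

Convergent (same construct = attachment avoidance): Scale A.
Smallest convergent = 0.73. Discriminant |r|: 0.70, 0.62, 0.32; count ≥ 0.73 → 0.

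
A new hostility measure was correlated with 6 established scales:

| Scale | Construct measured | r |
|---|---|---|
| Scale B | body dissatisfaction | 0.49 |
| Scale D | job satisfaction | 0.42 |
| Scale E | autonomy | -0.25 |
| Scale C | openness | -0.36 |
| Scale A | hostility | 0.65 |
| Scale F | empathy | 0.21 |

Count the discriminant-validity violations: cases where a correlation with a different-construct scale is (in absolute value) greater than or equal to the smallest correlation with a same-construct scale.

0

Convergent (same construct = hostility): Scale A.
Smallest convergent = 0.65. Discriminant |r|: 0.49, 0.42, 0.25, 0.36, 0.21; count ≥ 0.65 → 0.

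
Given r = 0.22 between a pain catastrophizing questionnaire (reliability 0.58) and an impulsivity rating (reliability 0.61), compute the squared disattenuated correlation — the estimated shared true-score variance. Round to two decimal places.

Disattenuated r = 0.22 / √(0.58 × 0.61) = 0.22 / 0.5948 = 0.3699.
Shared true-score variance = 0.3699² = 0.1368 ≈ 0.14.

0.14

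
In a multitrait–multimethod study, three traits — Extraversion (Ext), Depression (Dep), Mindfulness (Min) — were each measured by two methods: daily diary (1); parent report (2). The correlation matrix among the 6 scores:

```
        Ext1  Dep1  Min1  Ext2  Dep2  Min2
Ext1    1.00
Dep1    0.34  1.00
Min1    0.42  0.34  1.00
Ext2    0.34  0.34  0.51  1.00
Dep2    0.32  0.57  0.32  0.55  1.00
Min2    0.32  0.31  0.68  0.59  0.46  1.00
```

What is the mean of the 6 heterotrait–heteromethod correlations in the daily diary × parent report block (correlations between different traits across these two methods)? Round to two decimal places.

HTHM values (method 1 × method 2): 0.32, 0.32, 0.34, 0.31, 0.51, 0.32; mean = 2.12/6 = 0.35.

0.35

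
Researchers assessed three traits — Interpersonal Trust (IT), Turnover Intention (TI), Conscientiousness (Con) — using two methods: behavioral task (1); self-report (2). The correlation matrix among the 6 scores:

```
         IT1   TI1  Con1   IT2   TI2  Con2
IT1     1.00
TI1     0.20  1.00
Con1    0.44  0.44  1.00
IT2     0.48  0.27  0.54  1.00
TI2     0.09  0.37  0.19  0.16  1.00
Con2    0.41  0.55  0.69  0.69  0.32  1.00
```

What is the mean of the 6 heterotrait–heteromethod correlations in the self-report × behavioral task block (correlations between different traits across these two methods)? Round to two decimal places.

0.34

HTHM values (method 2 × method 1): 0.27, 0.54, 0.09, 0.19, 0.41, 0.55; mean = 2.05/6 = 0.34.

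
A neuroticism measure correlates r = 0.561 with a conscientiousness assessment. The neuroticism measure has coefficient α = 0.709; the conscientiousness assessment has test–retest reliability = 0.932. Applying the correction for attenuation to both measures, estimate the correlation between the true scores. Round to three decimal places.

0.690

r_true = r_obs / √(r_xx · r_yy) = 0.561 / √(0.709 × 0.932) = 0.561 / √0.660788 = 0.561 / 0.8129 ≈ 0.690.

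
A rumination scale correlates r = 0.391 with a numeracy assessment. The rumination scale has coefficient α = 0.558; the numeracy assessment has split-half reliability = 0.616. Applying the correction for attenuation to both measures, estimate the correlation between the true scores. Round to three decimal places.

0.667

r_true = r_obs / √(r_xx · r_yy) = 0.391 / √(0.558 × 0.616) = 0.391 / √0.343728 = 0.391 / 0.5863 ≈ 0.667.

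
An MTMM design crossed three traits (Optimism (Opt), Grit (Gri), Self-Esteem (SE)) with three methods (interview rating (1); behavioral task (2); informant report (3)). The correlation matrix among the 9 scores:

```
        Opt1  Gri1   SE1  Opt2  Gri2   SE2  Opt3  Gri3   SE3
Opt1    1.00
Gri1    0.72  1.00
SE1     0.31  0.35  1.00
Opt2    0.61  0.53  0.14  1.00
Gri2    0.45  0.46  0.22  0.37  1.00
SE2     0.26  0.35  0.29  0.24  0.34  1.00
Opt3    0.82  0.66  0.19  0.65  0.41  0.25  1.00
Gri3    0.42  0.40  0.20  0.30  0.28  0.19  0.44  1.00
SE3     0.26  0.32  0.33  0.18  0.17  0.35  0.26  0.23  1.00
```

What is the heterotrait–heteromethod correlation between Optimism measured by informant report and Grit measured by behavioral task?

0.41

Different traits and methods: r(Opt3, Gri2) = 0.41.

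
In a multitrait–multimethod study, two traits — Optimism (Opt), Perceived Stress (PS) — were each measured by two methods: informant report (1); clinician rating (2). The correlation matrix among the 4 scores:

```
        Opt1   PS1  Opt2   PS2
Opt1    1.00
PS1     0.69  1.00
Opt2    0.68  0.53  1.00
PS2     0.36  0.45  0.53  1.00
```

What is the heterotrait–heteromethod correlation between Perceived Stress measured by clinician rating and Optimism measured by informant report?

Different traits and methods: r(PS2, Opt1) = 0.36.

0.36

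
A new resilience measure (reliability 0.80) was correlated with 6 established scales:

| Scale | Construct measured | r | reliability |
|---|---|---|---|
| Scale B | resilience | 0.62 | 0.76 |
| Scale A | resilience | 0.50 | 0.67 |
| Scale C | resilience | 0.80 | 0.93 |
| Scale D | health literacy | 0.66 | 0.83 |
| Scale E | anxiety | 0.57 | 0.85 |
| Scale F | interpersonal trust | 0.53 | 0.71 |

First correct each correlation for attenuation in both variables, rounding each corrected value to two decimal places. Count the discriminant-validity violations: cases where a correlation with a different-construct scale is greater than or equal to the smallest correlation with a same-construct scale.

Disattenuated r (r / √(r_scale · r_new)):
  Scale B (conv): 0.62 / √(0.76·0.80) = 0.80
  Scale A (conv): 0.50 / √(0.67·0.80) = 0.68
  Scale C (conv): 0.80 / √(0.93·0.80) = 0.93
  Scale D (disc): 0.66 / √(0.83·0.80) = 0.81
  Scale E (disc): 0.57 / √(0.85·0.80) = 0.69
  Scale F (disc): 0.53 / √(0.71·0.80) = 0.70
Smallest convergent = 0.68. Discriminant values: 0.81, 0.69, 0.70; count ≥ 0.68 → 3.

3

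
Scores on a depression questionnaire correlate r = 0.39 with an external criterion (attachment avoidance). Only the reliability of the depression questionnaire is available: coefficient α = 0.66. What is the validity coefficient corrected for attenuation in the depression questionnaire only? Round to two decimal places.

Single correction: r_c = r_obs / √r_xx = 0.39 / √0.66 = 0.39 / 0.8124 ≈ 0.48.

0.48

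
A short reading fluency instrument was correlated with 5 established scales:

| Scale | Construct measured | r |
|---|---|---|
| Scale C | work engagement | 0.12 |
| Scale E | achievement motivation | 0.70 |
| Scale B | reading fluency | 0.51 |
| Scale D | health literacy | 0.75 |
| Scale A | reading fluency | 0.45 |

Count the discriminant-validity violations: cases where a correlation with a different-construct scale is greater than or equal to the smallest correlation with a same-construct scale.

2

Convergent (same construct = reading fluency): Scale B, Scale A.
Smallest convergent = 0.45. Discriminant values: 0.12, 0.70, 0.75; count ≥ 0.45 → 2.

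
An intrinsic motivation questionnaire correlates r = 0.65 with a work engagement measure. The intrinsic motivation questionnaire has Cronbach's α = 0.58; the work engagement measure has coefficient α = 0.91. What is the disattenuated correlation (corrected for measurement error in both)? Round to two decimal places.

0.89

r_true = r_obs / √(r_xx · r_yy) = 0.65 / √(0.58 × 0.91) = 0.65 / √0.5278 = 0.65 / 0.7265 ≈ 0.89.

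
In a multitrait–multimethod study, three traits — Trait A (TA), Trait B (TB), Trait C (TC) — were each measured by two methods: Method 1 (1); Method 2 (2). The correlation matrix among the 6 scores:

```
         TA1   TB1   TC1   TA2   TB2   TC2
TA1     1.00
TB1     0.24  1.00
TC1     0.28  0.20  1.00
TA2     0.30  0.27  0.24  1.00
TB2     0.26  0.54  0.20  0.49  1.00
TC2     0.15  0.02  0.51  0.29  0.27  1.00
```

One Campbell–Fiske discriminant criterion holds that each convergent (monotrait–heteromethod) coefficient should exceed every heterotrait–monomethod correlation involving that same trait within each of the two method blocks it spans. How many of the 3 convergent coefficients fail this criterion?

Checking each validity diagonal entry against its comparison values:
TA (methods 1·2): 0.30 vs {0.24, 0.49, 0.28, 0.29} → fail.
TB (methods 1·2): 0.54 vs {0.24, 0.49, 0.20, 0.27} → pass.
TC (methods 1·2): 0.51 vs {0.28, 0.29, 0.20, 0.27} → pass.
1 of 3 fail.

1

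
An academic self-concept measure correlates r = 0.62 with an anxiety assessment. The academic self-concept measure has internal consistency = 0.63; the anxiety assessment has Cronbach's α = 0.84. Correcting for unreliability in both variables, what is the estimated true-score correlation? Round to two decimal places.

r_true = r_obs / √(r_xx · r_yy) = 0.62 / √(0.63 × 0.84) = 0.62 / √0.5292 = 0.62 / 0.7275 ≈ 0.85.

0.85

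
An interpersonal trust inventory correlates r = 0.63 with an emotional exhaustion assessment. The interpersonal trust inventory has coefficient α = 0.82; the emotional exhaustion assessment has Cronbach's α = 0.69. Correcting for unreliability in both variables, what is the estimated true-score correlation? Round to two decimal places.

0.84

r_true = r_obs / √(r_xx · r_yy) = 0.63 / √(0.82 × 0.69) = 0.63 / √0.5658 = 0.63 / 0.7522 ≈ 0.84.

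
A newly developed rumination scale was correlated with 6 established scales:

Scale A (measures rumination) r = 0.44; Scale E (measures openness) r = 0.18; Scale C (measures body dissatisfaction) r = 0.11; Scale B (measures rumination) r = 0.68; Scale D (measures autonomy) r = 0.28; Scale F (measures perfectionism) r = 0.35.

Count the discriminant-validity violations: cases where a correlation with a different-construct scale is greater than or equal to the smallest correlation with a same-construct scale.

Convergent (same construct = rumination): Scale A, Scale B.
Smallest convergent = 0.44. Discriminant values: 0.18, 0.11, 0.28, 0.35; count ≥ 0.44 → 0.

0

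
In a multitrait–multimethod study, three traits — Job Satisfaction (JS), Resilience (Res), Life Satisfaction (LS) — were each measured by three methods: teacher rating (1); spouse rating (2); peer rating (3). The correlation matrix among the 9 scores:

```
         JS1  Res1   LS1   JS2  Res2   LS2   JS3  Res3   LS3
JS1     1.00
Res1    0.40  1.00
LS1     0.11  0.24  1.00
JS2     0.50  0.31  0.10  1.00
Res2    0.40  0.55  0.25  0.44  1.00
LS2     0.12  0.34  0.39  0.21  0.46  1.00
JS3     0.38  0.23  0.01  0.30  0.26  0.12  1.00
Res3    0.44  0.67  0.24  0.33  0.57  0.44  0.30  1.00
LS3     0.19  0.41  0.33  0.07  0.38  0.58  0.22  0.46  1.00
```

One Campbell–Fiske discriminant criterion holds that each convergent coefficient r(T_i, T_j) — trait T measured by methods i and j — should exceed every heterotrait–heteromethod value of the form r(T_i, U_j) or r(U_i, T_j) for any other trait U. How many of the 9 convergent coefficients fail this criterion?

Checking each validity diagonal entry against its comparison values:
JS (methods 1·2): 0.50 vs {0.40, 0.31, 0.12, 0.10} → pass.
JS (methods 1·3): 0.38 vs {0.44, 0.23, 0.19, 0.01} → fail.
JS (methods 2·3): 0.30 vs {0.33, 0.26, 0.07, 0.12} → fail.
Res (methods 1·2): 0.55 vs {0.31, 0.40, 0.34, 0.25} → pass.
Res (methods 1·3): 0.67 vs {0.23, 0.44, 0.41, 0.24} → pass.
Res (methods 2·3): 0.57 vs {0.26, 0.33, 0.38, 0.44} → pass.
LS (methods 1·2): 0.39 vs {0.10, 0.12, 0.25, 0.34} → pass.
LS (methods 1·3): 0.33 vs {0.01, 0.19, 0.24, 0.41} → fail.
LS (methods 2·3): 0.58 vs {0.12, 0.07, 0.44, 0.38} → pass.
3 of 9 fail.

3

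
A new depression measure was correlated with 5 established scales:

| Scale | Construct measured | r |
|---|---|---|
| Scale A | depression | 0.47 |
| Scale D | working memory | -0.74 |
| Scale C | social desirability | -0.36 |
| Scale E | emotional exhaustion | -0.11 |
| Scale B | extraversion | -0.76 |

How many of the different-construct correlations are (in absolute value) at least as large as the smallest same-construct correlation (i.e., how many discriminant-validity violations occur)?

2

Convergent (same construct = depression): Scale A.
Smallest convergent = 0.47. Discriminant |r|: 0.74, 0.36, 0.11, 0.76; count ≥ 0.47 → 2.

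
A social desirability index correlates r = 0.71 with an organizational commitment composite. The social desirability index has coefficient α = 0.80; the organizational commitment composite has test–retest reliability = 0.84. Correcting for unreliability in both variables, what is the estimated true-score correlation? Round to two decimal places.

0.87

r_true = r_obs / √(r_xx · r_yy) = 0.71 / √(0.80 × 0.84) = 0.71 / √0.6720 = 0.71 / 0.8198 ≈ 0.87.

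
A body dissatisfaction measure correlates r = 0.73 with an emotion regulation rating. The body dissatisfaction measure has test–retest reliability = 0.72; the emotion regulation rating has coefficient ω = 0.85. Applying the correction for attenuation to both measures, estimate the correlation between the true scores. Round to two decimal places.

r_true = r_obs / √(r_xx · r_yy) = 0.73 / √(0.72 × 0.85) = 0.73 / √0.6120 = 0.73 / 0.7823 ≈ 0.93.

0.93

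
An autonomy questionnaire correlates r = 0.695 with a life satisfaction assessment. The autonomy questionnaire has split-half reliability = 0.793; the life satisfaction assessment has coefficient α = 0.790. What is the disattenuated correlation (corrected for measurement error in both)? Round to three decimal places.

r_true = r_obs / √(r_xx · r_yy) = 0.695 / √(0.793 × 0.790) = 0.695 / √0.626470 = 0.695 / 0.7915 ≈ 0.878.

0.878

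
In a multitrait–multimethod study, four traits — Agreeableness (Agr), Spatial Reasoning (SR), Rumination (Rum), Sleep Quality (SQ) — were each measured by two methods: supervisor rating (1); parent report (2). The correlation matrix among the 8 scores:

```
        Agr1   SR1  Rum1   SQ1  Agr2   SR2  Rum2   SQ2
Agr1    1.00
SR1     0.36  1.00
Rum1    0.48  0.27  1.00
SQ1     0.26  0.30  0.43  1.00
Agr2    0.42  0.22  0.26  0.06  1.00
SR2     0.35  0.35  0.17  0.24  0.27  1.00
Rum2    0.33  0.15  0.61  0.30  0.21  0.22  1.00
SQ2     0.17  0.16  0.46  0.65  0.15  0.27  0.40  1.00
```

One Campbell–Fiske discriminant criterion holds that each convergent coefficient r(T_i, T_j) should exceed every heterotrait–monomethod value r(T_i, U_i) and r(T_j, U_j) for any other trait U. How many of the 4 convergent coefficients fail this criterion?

Each convergent coefficient versus the relevant comparison correlations:
Agr (methods 1·2): 0.42 vs {0.36, 0.27, 0.48, 0.21, 0.26, 0.15} → fail.
SR (methods 1·2): 0.35 vs {0.36, 0.27, 0.27, 0.22, 0.30, 0.27} → fail.
Rum (methods 1·2): 0.61 vs {0.48, 0.21, 0.27, 0.22, 0.43, 0.40} → pass.
SQ (methods 1·2): 0.65 vs {0.26, 0.15, 0.30, 0.27, 0.43, 0.40} → pass.
2 of 4 fail.

2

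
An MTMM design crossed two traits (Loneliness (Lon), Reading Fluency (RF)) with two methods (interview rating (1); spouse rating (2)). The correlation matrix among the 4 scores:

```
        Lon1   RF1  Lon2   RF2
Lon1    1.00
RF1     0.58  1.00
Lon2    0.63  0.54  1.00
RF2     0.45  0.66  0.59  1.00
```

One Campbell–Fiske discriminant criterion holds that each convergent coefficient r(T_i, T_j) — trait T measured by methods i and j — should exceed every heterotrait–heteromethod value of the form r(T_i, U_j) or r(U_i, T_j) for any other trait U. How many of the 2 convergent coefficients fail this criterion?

Convergent coefficients and their comparison sets:
Lon (methods 1·2): 0.63 vs {0.45, 0.54} → pass.
RF (methods 1·2): 0.66 vs {0.54, 0.45} → pass.
0 of 2 fail.

0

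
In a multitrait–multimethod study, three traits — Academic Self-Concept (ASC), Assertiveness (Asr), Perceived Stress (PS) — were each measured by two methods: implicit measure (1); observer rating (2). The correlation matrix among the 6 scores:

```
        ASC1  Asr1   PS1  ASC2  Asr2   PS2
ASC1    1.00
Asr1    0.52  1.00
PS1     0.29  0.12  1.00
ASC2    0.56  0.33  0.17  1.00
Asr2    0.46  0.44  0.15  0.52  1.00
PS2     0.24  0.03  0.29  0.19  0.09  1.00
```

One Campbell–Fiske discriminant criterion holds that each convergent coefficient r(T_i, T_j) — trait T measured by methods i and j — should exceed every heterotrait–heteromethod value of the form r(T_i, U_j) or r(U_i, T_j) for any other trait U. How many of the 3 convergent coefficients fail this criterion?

Each convergent coefficient versus the relevant comparison correlations:
ASC (methods 1·2): 0.56 vs {0.46, 0.33, 0.24, 0.17} → pass.
Asr (methods 1·2): 0.44 vs {0.33, 0.46, 0.03, 0.15} → fail.
PS (methods 1·2): 0.29 vs {0.17, 0.24, 0.15, 0.03} → pass.
1 of 3 fail.

1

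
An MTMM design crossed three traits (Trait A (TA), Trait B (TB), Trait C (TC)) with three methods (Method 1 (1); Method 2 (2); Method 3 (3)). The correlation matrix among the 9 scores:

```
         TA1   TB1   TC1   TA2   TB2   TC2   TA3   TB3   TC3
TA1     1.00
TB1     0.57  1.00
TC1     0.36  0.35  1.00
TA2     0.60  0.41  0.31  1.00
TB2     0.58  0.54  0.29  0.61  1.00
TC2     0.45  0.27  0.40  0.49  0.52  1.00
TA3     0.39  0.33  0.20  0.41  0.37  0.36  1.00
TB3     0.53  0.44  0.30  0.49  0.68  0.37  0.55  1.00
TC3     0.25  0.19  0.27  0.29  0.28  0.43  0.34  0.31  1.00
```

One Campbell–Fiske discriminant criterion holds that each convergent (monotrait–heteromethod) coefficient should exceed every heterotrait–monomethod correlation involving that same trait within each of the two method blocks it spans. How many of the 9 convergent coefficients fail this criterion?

8

Each convergent coefficient versus the relevant comparison correlations:
TA (methods 1·2): 0.60 vs {0.57, 0.61, 0.36, 0.49} → fail.
TA (methods 1·3): 0.39 vs {0.57, 0.55, 0.36, 0.34} → fail.
TA (methods 2·3): 0.41 vs {0.61, 0.55, 0.49, 0.34} → fail.
TB (methods 1·2): 0.54 vs {0.57, 0.61, 0.35, 0.52} → fail.
TB (methods 1·3): 0.44 vs {0.57, 0.55, 0.35, 0.31} → fail.
TB (methods 2·3): 0.68 vs {0.61, 0.55, 0.52, 0.31} → pass.
TC (methods 1·2): 0.40 vs {0.36, 0.49, 0.35, 0.52} → fail.
TC (methods 1·3): 0.27 vs {0.36, 0.34, 0.35, 0.31} → fail.
TC (methods 2·3): 0.43 vs {0.49, 0.34, 0.52, 0.31} → fail.
8 of 9 fail.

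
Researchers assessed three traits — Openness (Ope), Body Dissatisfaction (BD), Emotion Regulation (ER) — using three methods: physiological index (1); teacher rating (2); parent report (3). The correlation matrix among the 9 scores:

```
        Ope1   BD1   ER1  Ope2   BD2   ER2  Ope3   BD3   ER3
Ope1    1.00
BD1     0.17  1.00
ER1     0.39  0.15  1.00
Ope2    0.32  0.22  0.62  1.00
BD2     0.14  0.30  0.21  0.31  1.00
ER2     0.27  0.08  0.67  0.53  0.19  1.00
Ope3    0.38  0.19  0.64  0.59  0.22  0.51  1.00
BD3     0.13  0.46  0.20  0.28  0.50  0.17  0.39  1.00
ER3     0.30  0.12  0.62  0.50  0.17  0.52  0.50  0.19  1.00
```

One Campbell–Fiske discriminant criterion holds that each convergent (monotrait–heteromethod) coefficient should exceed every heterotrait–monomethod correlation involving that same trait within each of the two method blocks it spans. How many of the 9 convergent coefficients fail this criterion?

4

Convergent coefficients and their comparison sets:
Ope (methods 1·2): 0.32 vs {0.17, 0.31, 0.39, 0.53} → fail.
Ope (methods 1·3): 0.38 vs {0.17, 0.39, 0.39, 0.50} → fail.
Ope (methods 2·3): 0.59 vs {0.31, 0.39, 0.53, 0.50} → pass.
BD (methods 1·2): 0.30 vs {0.17, 0.31, 0.15, 0.19} → fail.
BD (methods 1·3): 0.46 vs {0.17, 0.39, 0.15, 0.19} → pass.
BD (methods 2·3): 0.50 vs {0.31, 0.39, 0.19, 0.19} → pass.
ER (methods 1·2): 0.67 vs {0.39, 0.53, 0.15, 0.19} → pass.
ER (methods 1·3): 0.62 vs {0.39, 0.50, 0.15, 0.19} → pass.
ER (methods 2·3): 0.52 vs {0.53, 0.50, 0.19, 0.19} → fail.
4 of 9 fail.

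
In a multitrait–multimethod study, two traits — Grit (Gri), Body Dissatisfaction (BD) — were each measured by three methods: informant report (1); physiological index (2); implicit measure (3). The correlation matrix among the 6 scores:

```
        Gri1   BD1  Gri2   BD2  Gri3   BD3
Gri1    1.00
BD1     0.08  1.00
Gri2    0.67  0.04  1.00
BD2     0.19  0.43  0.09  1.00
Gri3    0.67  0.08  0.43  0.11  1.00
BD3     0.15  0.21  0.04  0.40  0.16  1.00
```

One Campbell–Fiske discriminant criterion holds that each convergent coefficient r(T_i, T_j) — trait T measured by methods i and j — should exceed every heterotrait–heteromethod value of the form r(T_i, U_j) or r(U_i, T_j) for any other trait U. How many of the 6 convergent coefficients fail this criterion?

Convergent coefficients and their comparison sets:
Gri (methods 1·2): 0.67 vs {0.19, 0.04} → pass.
Gri (methods 1·3): 0.67 vs {0.15, 0.08} → pass.
Gri (methods 2·3): 0.43 vs {0.04, 0.11} → pass.
BD (methods 1·2): 0.43 vs {0.04, 0.19} → pass.
BD (methods 1·3): 0.21 vs {0.08, 0.15} → pass.
BD (methods 2·3): 0.40 vs {0.11, 0.04} → pass.
0 of 6 fail.

0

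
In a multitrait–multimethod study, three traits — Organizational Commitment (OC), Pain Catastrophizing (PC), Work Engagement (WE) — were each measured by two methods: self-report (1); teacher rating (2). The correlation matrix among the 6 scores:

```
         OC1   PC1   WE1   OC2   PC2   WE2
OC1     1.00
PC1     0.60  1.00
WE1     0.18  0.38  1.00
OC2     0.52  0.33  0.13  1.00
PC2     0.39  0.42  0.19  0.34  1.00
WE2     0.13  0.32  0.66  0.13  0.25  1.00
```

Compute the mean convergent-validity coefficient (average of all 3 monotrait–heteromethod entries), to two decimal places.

0.53

Convergent values: 0.52, 0.42, 0.66; mean = 1.60/3 = 0.53.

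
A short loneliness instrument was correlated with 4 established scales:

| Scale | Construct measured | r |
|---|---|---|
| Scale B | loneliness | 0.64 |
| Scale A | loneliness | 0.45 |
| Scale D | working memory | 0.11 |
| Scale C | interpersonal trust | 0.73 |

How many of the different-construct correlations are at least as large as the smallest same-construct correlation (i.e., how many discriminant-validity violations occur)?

1

Convergent (same construct = loneliness): Scale B, Scale A.
Smallest convergent = 0.45. Discriminant values: 0.11, 0.73; count ≥ 0.45 → 1.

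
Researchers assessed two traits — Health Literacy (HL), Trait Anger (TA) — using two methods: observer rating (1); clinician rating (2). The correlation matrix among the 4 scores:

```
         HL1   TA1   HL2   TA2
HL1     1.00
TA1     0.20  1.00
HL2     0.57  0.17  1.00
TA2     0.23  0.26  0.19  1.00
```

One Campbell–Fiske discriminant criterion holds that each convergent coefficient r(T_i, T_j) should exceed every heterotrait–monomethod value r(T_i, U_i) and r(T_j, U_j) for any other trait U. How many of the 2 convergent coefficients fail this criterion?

Convergent coefficients and their comparison sets:
HL (methods 1·2): 0.57 vs {0.20, 0.19} → pass.
TA (methods 1·2): 0.26 vs {0.20, 0.19} → pass.
0 of 2 fail.

0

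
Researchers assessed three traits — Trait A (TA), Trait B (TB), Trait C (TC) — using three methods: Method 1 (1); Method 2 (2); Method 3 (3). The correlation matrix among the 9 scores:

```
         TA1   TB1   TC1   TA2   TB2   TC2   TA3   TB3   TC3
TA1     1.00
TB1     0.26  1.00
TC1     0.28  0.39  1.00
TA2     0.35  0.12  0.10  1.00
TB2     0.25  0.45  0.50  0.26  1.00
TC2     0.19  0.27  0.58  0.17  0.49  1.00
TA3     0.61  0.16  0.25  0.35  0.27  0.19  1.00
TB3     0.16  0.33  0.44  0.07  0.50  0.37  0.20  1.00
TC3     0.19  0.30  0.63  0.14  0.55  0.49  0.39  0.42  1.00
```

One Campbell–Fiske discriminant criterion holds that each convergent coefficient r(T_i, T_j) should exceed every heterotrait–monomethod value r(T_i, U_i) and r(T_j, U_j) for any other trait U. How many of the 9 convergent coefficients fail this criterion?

Checking each validity diagonal entry against its comparison values:
TA (methods 1·2): 0.35 vs {0.26, 0.26, 0.28, 0.17} → pass.
TA (methods 1·3): 0.61 vs {0.26, 0.20, 0.28, 0.39} → pass.
TA (methods 2·3): 0.35 vs {0.26, 0.20, 0.17, 0.39} → fail.
TB (methods 1·2): 0.45 vs {0.26, 0.26, 0.39, 0.49} → fail.
TB (methods 1·3): 0.33 vs {0.26, 0.20, 0.39, 0.42} → fail.
TB (methods 2·3): 0.50 vs {0.26, 0.20, 0.49, 0.42} → pass.
TC (methods 1·2): 0.58 vs {0.28, 0.17, 0.39, 0.49} → pass.
TC (methods 1·3): 0.63 vs {0.28, 0.39, 0.39, 0.42} → pass.
TC (methods 2·3): 0.49 vs {0.17, 0.39, 0.49, 0.42} → fail.
4 of 9 fail.

4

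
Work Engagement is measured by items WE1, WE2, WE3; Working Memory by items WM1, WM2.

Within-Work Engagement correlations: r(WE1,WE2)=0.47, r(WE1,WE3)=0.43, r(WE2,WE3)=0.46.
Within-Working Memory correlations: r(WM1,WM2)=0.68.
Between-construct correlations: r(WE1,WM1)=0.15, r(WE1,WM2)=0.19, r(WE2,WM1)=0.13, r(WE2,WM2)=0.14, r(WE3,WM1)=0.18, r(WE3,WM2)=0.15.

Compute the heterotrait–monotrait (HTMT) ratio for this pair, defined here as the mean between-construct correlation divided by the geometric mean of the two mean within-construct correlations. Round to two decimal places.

0.28

Mean between = 0.94/6 = 0.1567.
Mean within-WE = 1.36/3 = 0.4533; mean within-WM = 0.68/1 = 0.6800.
Geometric mean = √(0.4533 × 0.6800) = 0.5552.
HTMT = 0.1567 / 0.5552 = 0.28.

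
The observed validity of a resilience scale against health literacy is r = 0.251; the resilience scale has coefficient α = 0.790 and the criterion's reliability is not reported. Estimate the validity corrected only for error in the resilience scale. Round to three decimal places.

Single correction: r_c = r_obs / √r_xx = 0.251 / √0.790 = 0.251 / 0.8888 ≈ 0.282.

0.282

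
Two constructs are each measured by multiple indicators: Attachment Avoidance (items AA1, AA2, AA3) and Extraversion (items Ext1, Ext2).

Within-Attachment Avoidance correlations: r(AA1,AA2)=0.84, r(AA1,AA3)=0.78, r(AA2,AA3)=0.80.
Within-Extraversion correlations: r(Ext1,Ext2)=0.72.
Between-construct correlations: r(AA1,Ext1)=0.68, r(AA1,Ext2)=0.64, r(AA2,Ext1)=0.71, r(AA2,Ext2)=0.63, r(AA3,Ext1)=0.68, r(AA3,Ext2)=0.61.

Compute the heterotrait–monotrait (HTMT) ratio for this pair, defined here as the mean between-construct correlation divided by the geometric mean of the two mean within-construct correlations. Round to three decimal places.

Mean between = 3.95/6 = 0.6583.
Mean within-AA = 2.42/3 = 0.8067; mean within-Ext = 0.72/1 = 0.7200.
Geometric mean = √(0.8067 × 0.7200) = 0.7621.
HTMT = 0.6583 / 0.7621 = 0.864.

0.864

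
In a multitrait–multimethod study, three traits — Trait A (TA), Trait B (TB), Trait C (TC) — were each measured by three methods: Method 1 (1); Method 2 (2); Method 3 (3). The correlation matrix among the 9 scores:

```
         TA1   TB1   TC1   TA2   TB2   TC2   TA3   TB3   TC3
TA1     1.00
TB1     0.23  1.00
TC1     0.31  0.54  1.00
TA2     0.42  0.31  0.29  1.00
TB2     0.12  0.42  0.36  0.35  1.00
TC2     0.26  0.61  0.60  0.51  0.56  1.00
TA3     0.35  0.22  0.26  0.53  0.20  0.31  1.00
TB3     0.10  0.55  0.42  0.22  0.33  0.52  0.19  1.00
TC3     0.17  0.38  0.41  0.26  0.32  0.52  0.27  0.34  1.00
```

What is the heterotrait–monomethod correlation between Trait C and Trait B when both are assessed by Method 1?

0.54

Different traits, same method: r(TC1, TB1) = 0.54.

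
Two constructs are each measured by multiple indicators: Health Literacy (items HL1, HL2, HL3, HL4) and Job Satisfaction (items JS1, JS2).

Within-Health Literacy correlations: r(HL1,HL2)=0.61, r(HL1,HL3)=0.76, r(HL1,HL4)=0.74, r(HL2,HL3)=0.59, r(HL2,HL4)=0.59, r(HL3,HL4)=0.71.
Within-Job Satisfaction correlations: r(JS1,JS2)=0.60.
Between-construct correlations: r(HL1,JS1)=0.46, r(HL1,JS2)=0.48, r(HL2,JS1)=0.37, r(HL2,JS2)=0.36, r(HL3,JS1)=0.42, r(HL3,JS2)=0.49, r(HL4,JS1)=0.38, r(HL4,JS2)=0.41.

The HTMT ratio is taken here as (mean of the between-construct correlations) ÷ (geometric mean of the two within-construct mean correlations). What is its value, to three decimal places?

0.666

Mean heterotrait r = 3.37/8 = 0.4213.
Mean within-HL = 4.00/6 = 0.6667; mean within-JS = 0.60/1 = 0.6000.
Geometric mean = √(0.6667 × 0.6000) = 0.6325.
HTMT = 0.4213 / 0.6325 = 0.666.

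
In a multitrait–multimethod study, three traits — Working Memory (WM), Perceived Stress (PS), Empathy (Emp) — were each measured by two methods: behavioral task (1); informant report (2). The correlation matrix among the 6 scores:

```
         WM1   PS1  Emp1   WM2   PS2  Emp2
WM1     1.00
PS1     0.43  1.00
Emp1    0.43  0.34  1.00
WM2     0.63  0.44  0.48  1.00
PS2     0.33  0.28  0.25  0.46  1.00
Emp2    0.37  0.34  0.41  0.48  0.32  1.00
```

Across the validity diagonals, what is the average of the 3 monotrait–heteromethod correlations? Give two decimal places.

Convergent values: 0.63, 0.28, 0.41; mean = 1.32/3 = 0.44.

0.44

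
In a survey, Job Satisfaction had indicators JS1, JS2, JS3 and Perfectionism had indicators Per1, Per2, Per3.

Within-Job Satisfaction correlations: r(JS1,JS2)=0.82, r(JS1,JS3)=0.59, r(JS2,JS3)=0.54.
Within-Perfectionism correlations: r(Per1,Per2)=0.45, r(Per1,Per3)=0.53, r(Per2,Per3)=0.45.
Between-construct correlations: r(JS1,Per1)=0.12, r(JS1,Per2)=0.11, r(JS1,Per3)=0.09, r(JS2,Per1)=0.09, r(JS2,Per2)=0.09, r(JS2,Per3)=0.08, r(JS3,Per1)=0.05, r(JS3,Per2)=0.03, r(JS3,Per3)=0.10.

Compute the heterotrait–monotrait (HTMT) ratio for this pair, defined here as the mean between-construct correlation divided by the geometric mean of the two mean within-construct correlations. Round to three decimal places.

Between-construct mean = 0.76/9 = 0.0844.
Mean within-JS = 1.95/3 = 0.6500; mean within-Per = 1.43/3 = 0.4767.
Geometric mean = √(0.6500 × 0.4767) = 0.5566.
HTMT = 0.0844 / 0.5566 = 0.152.

0.152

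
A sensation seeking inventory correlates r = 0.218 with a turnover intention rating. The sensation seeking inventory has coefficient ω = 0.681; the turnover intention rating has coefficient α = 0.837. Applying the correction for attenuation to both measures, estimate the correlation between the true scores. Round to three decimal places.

r_true = r_obs / √(r_xx · r_yy) = 0.218 / √(0.681 × 0.837) = 0.218 / √0.569997 = 0.218 / 0.7550 ≈ 0.289.

0.289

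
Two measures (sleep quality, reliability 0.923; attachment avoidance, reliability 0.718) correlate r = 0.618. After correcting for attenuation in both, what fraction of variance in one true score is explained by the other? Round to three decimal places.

Disattenuated r = 0.618 / √(0.923 × 0.718) = 0.618 / 0.8141 = 0.7591.
Shared true-score variance = 0.7591² = 0.5762 ≈ 0.576.

0.576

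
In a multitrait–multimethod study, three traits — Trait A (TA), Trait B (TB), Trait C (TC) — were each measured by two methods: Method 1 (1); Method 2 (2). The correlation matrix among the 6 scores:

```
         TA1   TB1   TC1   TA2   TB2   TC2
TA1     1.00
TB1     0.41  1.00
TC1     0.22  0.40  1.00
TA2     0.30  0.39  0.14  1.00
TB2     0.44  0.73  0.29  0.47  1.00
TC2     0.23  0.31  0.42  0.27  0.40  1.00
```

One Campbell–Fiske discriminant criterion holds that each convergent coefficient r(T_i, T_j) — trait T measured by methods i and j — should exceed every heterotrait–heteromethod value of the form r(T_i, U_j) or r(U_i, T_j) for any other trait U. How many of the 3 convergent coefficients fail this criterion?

Convergent coefficients and their comparison sets:
TA (methods 1·2): 0.30 vs {0.44, 0.39, 0.23, 0.14} → fail.
TB (methods 1·2): 0.73 vs {0.39, 0.44, 0.31, 0.29} → pass.
TC (methods 1·2): 0.42 vs {0.14, 0.23, 0.29, 0.31} → pass.
1 of 3 fail.

1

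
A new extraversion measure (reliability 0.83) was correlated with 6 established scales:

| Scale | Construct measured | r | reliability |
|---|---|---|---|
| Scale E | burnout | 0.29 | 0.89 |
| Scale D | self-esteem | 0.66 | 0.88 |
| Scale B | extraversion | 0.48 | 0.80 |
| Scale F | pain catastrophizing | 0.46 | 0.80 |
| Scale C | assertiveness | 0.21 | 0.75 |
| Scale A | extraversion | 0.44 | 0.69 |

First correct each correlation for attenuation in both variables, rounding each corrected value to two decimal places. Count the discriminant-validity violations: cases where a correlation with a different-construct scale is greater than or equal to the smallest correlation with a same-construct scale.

1

Disattenuated r (r / √(r_scale · r_new)):
  Scale E (disc): 0.29 / √(0.89·0.83) = 0.34
  Scale D (disc): 0.66 / √(0.88·0.83) = 0.77
  Scale B (conv): 0.48 / √(0.80·0.83) = 0.59
  Scale F (disc): 0.46 / √(0.80·0.83) = 0.56
  Scale C (disc): 0.21 / √(0.75·0.83) = 0.27
  Scale A (conv): 0.44 / √(0.69·0.83) = 0.58
Smallest convergent = 0.58. Discriminant values: 0.34, 0.77, 0.56, 0.27; count ≥ 0.58 → 1.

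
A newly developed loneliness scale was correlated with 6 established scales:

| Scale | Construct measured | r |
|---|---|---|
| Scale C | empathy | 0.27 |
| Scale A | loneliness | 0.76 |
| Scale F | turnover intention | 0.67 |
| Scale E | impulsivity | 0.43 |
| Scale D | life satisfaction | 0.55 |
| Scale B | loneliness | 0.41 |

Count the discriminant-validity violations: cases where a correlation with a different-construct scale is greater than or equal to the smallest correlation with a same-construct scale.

3

Convergent (same construct = loneliness): Scale A, Scale B.
Smallest convergent = 0.41. Discriminant values: 0.27, 0.67, 0.43, 0.55; count ≥ 0.41 → 3.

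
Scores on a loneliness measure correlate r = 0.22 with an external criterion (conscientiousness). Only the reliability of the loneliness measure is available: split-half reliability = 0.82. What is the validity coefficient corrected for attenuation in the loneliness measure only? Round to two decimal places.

0.24

Single correction: r_c = r_obs / √r_xx = 0.22 / √0.82 = 0.22 / 0.9055 ≈ 0.24.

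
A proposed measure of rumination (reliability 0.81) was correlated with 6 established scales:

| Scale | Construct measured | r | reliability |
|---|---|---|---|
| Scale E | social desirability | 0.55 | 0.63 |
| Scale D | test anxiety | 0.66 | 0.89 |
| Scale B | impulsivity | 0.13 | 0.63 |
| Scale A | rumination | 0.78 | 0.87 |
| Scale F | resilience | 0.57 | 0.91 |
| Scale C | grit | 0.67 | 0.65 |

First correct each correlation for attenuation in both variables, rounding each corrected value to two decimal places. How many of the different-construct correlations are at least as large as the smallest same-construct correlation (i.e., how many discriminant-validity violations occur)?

0

Disattenuated r (r / √(r_scale · r_new)):
  Scale E (disc): 0.55 / √(0.63·0.81) = 0.77
  Scale D (disc): 0.66 / √(0.89·0.81) = 0.78
  Scale B (disc): 0.13 / √(0.63·0.81) = 0.18
  Scale A (conv): 0.78 / √(0.87·0.81) = 0.93
  Scale F (disc): 0.57 / √(0.91·0.81) = 0.66
  Scale C (disc): 0.67 / √(0.65·0.81) = 0.92
Smallest convergent = 0.93. Discriminant values: 0.77, 0.78, 0.18, 0.66, 0.92; count ≥ 0.93 → 0.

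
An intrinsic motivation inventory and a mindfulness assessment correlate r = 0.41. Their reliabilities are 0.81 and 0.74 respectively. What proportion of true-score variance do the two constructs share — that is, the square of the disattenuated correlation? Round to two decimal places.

0.28

Disattenuated r = 0.41 / √(0.81 × 0.74) = 0.41 / 0.7742 = 0.5296.
Shared true-score variance = 0.5296² = 0.2805 ≈ 0.28.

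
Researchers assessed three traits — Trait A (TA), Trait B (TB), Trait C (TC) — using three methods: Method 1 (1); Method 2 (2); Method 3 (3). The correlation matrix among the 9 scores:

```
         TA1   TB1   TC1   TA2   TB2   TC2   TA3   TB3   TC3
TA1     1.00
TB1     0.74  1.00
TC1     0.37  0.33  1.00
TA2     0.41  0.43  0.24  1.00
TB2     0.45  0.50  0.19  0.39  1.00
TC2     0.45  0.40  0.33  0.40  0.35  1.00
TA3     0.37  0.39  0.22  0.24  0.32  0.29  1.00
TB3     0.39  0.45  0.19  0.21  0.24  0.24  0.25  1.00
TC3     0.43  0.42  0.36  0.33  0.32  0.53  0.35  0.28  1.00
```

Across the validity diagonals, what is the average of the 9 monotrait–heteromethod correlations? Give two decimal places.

0.38

Convergent values: 0.41, 0.37, 0.24, 0.50, 0.45, 0.24, 0.33, 0.36, 0.53; mean = 3.43/9 = 0.38.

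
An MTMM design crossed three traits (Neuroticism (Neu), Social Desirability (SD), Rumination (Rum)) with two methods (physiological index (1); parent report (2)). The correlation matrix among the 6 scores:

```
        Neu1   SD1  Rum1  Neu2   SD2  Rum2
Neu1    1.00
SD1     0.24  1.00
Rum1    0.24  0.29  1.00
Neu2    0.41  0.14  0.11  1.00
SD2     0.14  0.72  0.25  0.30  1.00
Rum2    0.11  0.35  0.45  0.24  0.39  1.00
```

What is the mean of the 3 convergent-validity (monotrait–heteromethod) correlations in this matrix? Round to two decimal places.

0.53

Convergent values: 0.41, 0.72, 0.45; mean = 1.58/3 = 0.53.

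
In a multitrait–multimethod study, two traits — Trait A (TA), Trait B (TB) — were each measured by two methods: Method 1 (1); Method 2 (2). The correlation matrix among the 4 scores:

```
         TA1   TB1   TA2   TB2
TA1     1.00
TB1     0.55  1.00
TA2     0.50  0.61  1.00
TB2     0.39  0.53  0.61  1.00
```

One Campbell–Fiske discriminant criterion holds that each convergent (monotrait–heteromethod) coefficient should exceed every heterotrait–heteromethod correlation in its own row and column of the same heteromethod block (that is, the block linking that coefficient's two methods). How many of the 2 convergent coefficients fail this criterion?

2

Each convergent coefficient versus the relevant comparison correlations:
TA (methods 1·2): 0.50 vs {0.39, 0.61} → fail.
TB (methods 1·2): 0.53 vs {0.61, 0.39} → fail.
2 of 2 fail.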